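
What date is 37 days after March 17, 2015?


Start: March 17, 2015
Add 37 days
March 17 → April 1: 31 - 17 + 1 = 15 days (37 - 15 = 22 left)
April 1 + 22 = April 23, 2015

April 23, 2015


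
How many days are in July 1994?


Month: July (month 7)
July has 31 days

31 days


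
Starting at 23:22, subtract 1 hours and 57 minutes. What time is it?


Start: 1402 minutes from midnight
Subtract: 117 minutes
Remaining: 1402 - 117 = 1285
Hours: 21, Minutes: 25

21:25


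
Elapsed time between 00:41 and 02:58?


2h 17m

End time in minutes: 2×60 + 58 = 178
Start time in minutes: 0×60 + 41 = 41
Difference = 178 - 41 = 137 minutes
= 2 hours 17 minutes


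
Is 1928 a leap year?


Yes

Rules: divisible by 4 AND (not by 100 OR by 400)
1928 ÷ 4 = 482 exactly → divisible by 4
1928 ÷ 100 = 19 remainder 28 → not divisible by 100
Divisible by 4 but not by 100 → leap year


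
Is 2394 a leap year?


No

Rules: divisible by 4 AND (not by 100 OR by 400)
2394 ÷ 4 = 598 remainder 2 → not divisible by 4
Not divisible by 4 → not a leap year


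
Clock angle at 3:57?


Hour hand = 3×30 + 57×0.5 = 118.5°
Minute hand = 57×6 = 342°
Difference = |118.5 - 342| = 223.5°
Since > 180°: 360 - 223.5 = 136.5°

136.5°


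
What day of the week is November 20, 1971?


Saturday

Zeller's congruence:
q=20, m=11, k=71, j=19
h = (20 + ⌊13×12/5⌋ + 71 + ⌊71/4⌋ + ⌊19/4⌋ - 2×19) mod 7
= (20 + 31 + 71 + 17 + 4 - 38) mod 7
= 105 mod 7 = 0
h=0 → Saturday


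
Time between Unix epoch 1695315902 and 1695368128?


Difference = 1695368128 - 1695315902 = 52226 seconds
In hours: 52226 / 3600 ≈ 14.5
In days: 52226 / 86400 ≈ 0.60

52226 seconds (14.5 hours / 0.60 days)


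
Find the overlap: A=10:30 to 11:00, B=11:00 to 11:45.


0 minutes

Meeting A: 630-660 (in minutes from midnight)
Meeting B: 660-705
Overlap start = max(630, 660) = 660
Overlap end = min(660, 705) = 660
Overlap = max(0, 660 - 660) = 0 min


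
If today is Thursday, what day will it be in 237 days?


Wednesday

Start: Thursday (index 3)
(3 + 237) mod 7
= 240 mod 7
= 2
Index 2 → Wednesday


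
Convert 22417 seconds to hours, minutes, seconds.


6h 13m 37s

Hours: 22417 ÷ 3600 = 6 remainder 817
Minutes: 817 ÷ 60 = 13 remainder 37
Seconds: 37


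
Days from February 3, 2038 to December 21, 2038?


321 days

From February 3, 2038 to December 21, 2038
Rest of February 2038: 28 - 3 = 25
Full months: March 31, April 30, May 31, June 30, July 31, August 31, September 30, October 31, November 30
Days into December 2038: 21
Total = 25 + 31 + 30 + 31 + 30 + 31 + 31 + 30 + 31 + 30 + 21 = 321 days


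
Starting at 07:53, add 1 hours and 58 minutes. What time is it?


09:51

Start: 473 minutes from midnight
Add: 118 minutes
Total: 591 minutes
Hours: 591 ÷ 60 = 9 remainder 51


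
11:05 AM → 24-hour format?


Input: 11:05 AM
AM hour stays: 11

11:05


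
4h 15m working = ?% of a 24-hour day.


17.7%

Time: 255 minutes
Day: 1440 minutes
Percentage = (255/1440) × 100 ≈ 17.7%


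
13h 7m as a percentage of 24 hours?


0.5465 (54.65%)

Total minutes: 13×60 + 7 = 787
Day = 24×60 = 1440 minutes
Fraction = 787/1440 ≈ 0.5465
As a percentage: 787/1440 × 100 ≈ 54.65%


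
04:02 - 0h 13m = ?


03:49

Start: 242 minutes from midnight
Subtract: 13 minutes
Remaining: 242 - 13 = 229
Hours: 3, Minutes: 49


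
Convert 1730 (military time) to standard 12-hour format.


5:30 PM

Hour: 17
17 - 12 = 5 → PM


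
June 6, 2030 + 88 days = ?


Start: June 6, 2030
Add 88 days
June 6 → July 1: 30 - 6 + 1 = 25 days (88 - 25 = 63 left)
July 1 → August 1: 31 - 1 + 1 = 31 days (63 - 31 = 32 left)
August 1 → September 1: 31 - 1 + 1 = 31 days (32 - 31 = 1 left)
September 1 + 1 = September 2, 2030

September 2, 2030


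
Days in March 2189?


31 days

Month: March (month 3)
March has 31 days


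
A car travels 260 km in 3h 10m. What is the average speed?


Distance: 260 km
Time: 3h 10m = 190 min = 190/60 = 19/6 hours
Speed = 260 ÷ (19/6) = 260 × 6 / 19 = 1560/19 ≈ 82.1 km/h

82.1 km/h


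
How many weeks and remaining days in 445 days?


63 weeks 4 days

Weeks: 445 ÷ 7 = 63 remainder 4


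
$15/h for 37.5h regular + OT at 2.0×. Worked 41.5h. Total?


$682.50

Regular: 37.5h × $15 = $562.50
Overtime: 41.5 - 37.5 = 4.0h
OT pay: 4.0h × $15 × 2.0 = $120.00
Total = $562.50 + $120.00 = $682.50


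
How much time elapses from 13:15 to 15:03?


End time in minutes: 15×60 + 3 = 903
Start time in minutes: 13×60 + 15 = 795
Difference = 903 - 795 = 108 minutes
= 1 hours 48 minutes

1h 48m


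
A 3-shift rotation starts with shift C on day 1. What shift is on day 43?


Shifts: A, B, C
Start: C (index 2)
Day 43: (2 + 43 - 1) mod 3
= 44 mod 3
= 2
Index 2 → shift C

Shift C


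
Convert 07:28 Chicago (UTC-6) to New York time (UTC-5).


08:28

Time difference = UTC-5 - UTC-6 = +1 hours
New hour = (7 + 1) mod 24
= 8 mod 24 = 8
Minutes unchanged → 08:28


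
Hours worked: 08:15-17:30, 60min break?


Total time = (17×60+30) - (8×60+15)
= 1050 - 495 = 555 min
Minus break: 555 - 60 = 495 min
= 8h 15m

8h 15m (495 minutes)


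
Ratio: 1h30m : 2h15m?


Duration 1: 90 minutes
Duration 2: 135 minutes
Ratio = 90:135
GCD = 45
Simplified = 2:3
As a decimal: 2/3 ≈ 0.67

2:3 (0.67)


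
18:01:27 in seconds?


Hours: 18 × 3600 = 64800
Minutes: 1 × 60 = 60
Seconds: 27
Total = 64800 + 60 + 27 = 64887

64887 seconds


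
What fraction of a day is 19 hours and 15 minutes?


0.8021 (80.21%)

Total minutes: 19×60 + 15 = 1155
Day = 24×60 = 1440 minutes
Fraction = 1155/1440 ≈ 0.8021
As a percentage: 1155/1440 × 100 ≈ 80.21%


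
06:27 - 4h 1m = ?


02:26

Start: 387 minutes from midnight
Subtract: 241 minutes
Remaining: 387 - 241 = 146
Hours: 2, Minutes: 26


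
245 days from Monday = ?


Monday

Start: Monday (index 0)
(0 + 245) mod 7
= 245 mod 7
= 0
Index 0 → Monday


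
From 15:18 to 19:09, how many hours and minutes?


End time in minutes: 19×60 + 9 = 1149
Start time in minutes: 15×60 + 18 = 918
Difference = 1149 - 918 = 231 minutes
= 3 hours 51 minutes

3h 51m


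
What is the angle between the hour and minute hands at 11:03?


Hour hand = 11×30 + 3×0.5 = 331.5°
Minute hand = 3×6 = 18°
Difference = |331.5 - 18| = 313.5°
Since > 180°: 360 - 313.5 = 46.5°

46.5°


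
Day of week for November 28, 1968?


Thursday

Zeller's congruence:
q=28, m=11, k=68, j=19
h = (28 + ⌊13×12/5⌋ + 68 + ⌊68/4⌋ + ⌊19/4⌋ - 2×19) mod 7
= (28 + 31 + 68 + 17 + 4 - 38) mod 7
= 110 mod 7 = 5
h=5 → Thursday


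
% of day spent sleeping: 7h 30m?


31.3%

Time: 450 minutes
Day: 1440 minutes
Percentage = (450/1440) × 100 ≈ 31.3%


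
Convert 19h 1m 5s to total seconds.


68465 seconds

Hours: 19 × 3600 = 68400
Minutes: 1 × 60 = 60
Seconds: 5
Total = 68400 + 60 + 5 = 68465


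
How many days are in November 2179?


30 days

Month: November (month 11)
November has 30 days


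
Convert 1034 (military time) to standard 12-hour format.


Hour: 10
10 < 12 → AM

10:34 AM


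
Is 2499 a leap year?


No

Rules: divisible by 4 AND (not by 100 OR by 400)
2499 ÷ 4 = 624 remainder 3 → not divisible by 4
Not divisible by 4 → not a leap year


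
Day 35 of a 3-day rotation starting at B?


Shifts: A, B, C
Start: B (index 1)
Day 35: (1 + 35 - 1) mod 3
= 35 mod 3
= 2
Index 2 → shift C

Shift C


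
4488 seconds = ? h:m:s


Hours: 4488 ÷ 3600 = 1 remainder 888
Minutes: 888 ÷ 60 = 14 remainder 48
Seconds: 48

1h 14m 48s


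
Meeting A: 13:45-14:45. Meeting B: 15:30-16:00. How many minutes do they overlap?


Meeting A: 825-885 (in minutes from midnight)
Meeting B: 930-960
Overlap start = max(825, 930) = 930
Overlap end = min(885, 960) = 885
Overlap = max(0, 885 - 930) = 0 min

0 minutes


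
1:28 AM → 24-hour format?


01:28

Input: 1:28 AM
AM hour stays: 1


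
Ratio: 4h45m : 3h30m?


Duration 1: 285 minutes
Duration 2: 210 minutes
Ratio = 285:210
GCD = 15
Simplified = 19:14
As a decimal: 19/14 ≈ 1.36

19:14 (1.36)


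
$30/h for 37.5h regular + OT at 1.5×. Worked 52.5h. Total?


$1800.00

Regular: 37.5h × $30 = $1125.00
Overtime: 52.5 - 37.5 = 15.0h
OT pay: 15.0h × $30 × 1.5 = $675.00
Total = $1125.00 + $675.00 = $1800.00


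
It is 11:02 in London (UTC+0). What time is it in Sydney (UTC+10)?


21:02

Time difference = UTC+10 - UTC+0 = +10 hours
New hour = (11 + 10) mod 24
= 21 mod 24 = 21
Minutes unchanged → 21:02


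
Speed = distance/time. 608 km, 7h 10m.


Distance: 608 km
Time: 7h 10m = 430 min = 430/60 = 43/6 hours
Speed = 608 ÷ (43/6) = 608 × 6 / 43 = 3648/43 ≈ 84.8 km/h

84.8 km/h


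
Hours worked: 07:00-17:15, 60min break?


Total time = (17×60+15) - (7×60+0)
= 1035 - 420 = 615 min
Minus break: 615 - 60 = 555 min
= 9h 15m

9h 15m (555 minutes)


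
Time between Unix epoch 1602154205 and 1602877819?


Difference = 1602877819 - 1602154205 = 723614 seconds
In hours: 723614 / 3600 ≈ 201.0
In days: 723614 / 86400 ≈ 8.38

723614 seconds (201.0 hours / 8.38 days)


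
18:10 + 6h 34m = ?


Start: 1090 minutes from midnight
Add: 394 minutes
Total: 1484 minutes
Hours: 1484 ÷ 60 = 24 remainder 44
24 ≥ 24 → 24 - 24 = 0 (next day)

00:44 (next day)


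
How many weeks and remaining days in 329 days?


47 weeks 0 days

Weeks: 329 ÷ 7 = 47 remainder 0


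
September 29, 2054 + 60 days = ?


November 28, 2054

Start: September 29, 2054
Add 60 days
September 29 → October 1: 30 - 29 + 1 = 2 days (60 - 2 = 58 left)
October 1 → November 1: 31 - 1 + 1 = 31 days (58 - 31 = 27 left)
November 1 + 27 = November 28, 2054


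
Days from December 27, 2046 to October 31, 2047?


From December 27, 2046 to October 31, 2047
Rest of December 2046: 31 - 27 = 4
Full months: January 31, February 2047 28, March 31, April 30, May 31, June 30, July 31, August 31, September 30
Days into October 2047: 31
Total = 4 + 31 + 28 + 31 + 30 + 31 + 30 + 31 + 31 + 30 + 31 = 308 days

308 days


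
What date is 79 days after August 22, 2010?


November 9, 2010

Start: August 22, 2010
Add 79 days
August 22 → September 1: 31 - 22 + 1 = 10 days (79 - 10 = 69 left)
September 1 → October 1: 30 - 1 + 1 = 30 days (69 - 30 = 39 left)
October 1 → November 1: 31 - 1 + 1 = 31 days (39 - 31 = 8 left)
November 1 + 8 = November 9, 2010


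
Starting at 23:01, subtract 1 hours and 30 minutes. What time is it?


21:31

Start: 1381 minutes from midnight
Subtract: 90 minutes
Remaining: 1381 - 90 = 1291
Hours: 21, Minutes: 31


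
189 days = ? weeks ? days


Weeks: 189 ÷ 7 = 27 remainder 0

27 weeks 0 days


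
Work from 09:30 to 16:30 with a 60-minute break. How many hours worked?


Total time = (16×60+30) - (9×60+30)
= 990 - 570 = 420 min
Minus break: 420 - 60 = 360 min
= 6h 0m

6h 0m (360 minutes)


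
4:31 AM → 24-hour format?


Input: 4:31 AM
AM hour stays: 4

04:31


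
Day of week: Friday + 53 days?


Tuesday

Start: Friday (index 4)
(4 + 53) mod 7
= 57 mod 7
= 1
Index 1 → Tuesday


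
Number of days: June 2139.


Month: June (month 6)
June has 30 days

30 days


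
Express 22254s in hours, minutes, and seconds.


6h 10m 54s

Hours: 22254 ÷ 3600 = 6 remainder 654
Minutes: 654 ÷ 60 = 10 remainder 54
Seconds: 54


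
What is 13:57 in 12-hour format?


1:57 PM

Hour: 13
13 - 12 = 1 → PM


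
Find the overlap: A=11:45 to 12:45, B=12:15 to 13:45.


30 minutes

Meeting A: 705-765 (in minutes from midnight)
Meeting B: 735-825
Overlap start = max(705, 735) = 735
Overlap end = min(765, 825) = 765
Overlap = max(0, 765 - 735) = 30 min


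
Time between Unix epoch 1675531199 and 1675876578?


Difference = 1675876578 - 1675531199 = 345379 seconds
In hours: 345379 / 3600 ≈ 95.9
In days: 345379 / 86400 ≈ 4.00

345379 seconds (95.9 hours / 4.00 days)


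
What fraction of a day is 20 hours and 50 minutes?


Total minutes: 20×60 + 50 = 1250
Day = 24×60 = 1440 minutes
Fraction = 1250/1440 ≈ 0.8681
As a percentage: 1250/1440 × 100 ≈ 86.81%

0.8681 (86.81%)


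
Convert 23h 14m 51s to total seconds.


Hours: 23 × 3600 = 82800
Minutes: 14 × 60 = 840
Seconds: 51
Total = 82800 + 840 + 51 = 83691

83691 seconds


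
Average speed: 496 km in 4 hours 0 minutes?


Distance: 496 km
Time: 4 hours
Speed = 496 / 4 = 124.0 km/h

124.0 km/h


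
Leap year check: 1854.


Rules: divisible by 4 AND (not by 100 OR by 400)
1854 ÷ 4 = 463 remainder 2 → not divisible by 4
Not divisible by 4 → not a leap year

No


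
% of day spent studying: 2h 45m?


11.5%

Time: 165 minutes
Day: 1440 minutes
Percentage = (165/1440) × 100 ≈ 11.5%


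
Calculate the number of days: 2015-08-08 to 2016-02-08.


From August 8, 2015 to February 8, 2016
Rest of August 2015: 31 - 8 = 23
Full months: September 30, October 31, November 30, December 31, January 31
Days into February 2016: 8
Total = 23 + 30 + 31 + 30 + 31 + 31 + 8 = 184 days

184 days


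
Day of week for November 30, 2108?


Friday

Zeller's congruence:
q=30, m=11, k=8, j=21
h = (30 + ⌊13×12/5⌋ + 8 + ⌊8/4⌋ + ⌊21/4⌋ - 2×21) mod 7
= (30 + 31 + 8 + 2 + 5 - 42) mod 7
= 34 mod 7 = 6
h=6 → Friday


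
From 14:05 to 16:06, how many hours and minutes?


End time in minutes: 16×60 + 6 = 966
Start time in minutes: 14×60 + 5 = 845
Difference = 966 - 845 = 121 minutes
= 2 hours 1 minutes

2h 1m


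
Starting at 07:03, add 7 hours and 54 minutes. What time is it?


Start: 423 minutes from midnight
Add: 474 minutes
Total: 897 minutes
Hours: 897 ÷ 60 = 14 remainder 57

14:57


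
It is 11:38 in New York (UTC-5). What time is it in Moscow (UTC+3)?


Time difference = UTC+3 - UTC-5 = +8 hours
New hour = (11 + 8) mod 24
= 19 mod 24 = 19
Minutes unchanged → 19:38

19:38


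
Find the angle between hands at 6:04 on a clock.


Hour hand = 6×30 + 4×0.5 = 182.0°
Minute hand = 4×6 = 24°
Difference = |182.0 - 24| = 158.0°

158.0°


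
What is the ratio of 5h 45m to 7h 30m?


23:30 (0.77)

Duration 1: 345 minutes
Duration 2: 450 minutes
Ratio = 345:450
GCD = 15
Simplified = 23:30
As a decimal: 23/30 ≈ 0.77


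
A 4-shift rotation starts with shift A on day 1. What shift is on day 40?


Shift D

Shifts: A, B, C, D
Start: A (index 0)
Day 40: (0 + 40 - 1) mod 4
= 39 mod 4
= 3
Index 3 → shift D


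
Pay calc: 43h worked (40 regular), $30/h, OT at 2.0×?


$1380.00

Regular: 40h × $30 = $1200.00
Overtime: 43 - 40 = 3h
OT pay: 3h × $30 × 2.0 = $180.00
Total = $1200.00 + $180.00 = $1380.00


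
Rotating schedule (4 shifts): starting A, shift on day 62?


Shifts: A, B, C, D
Start: A (index 0)
Day 62: (0 + 62 - 1) mod 4
= 61 mod 4
= 1
Index 1 → shift B

Shift B


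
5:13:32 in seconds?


Hours: 5 × 3600 = 18000
Minutes: 13 × 60 = 780
Seconds: 32
Total = 18000 + 780 + 32 = 18812

18812 seconds


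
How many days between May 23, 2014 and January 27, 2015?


249 days

From May 23, 2014 to January 27, 2015
Rest of May 2014: 31 - 23 = 8
Full months: June 30, July 31, August 31, September 30, October 31, November 30, December 31
Days into January 2015: 27
Total = 8 + 30 + 31 + 31 + 30 + 31 + 30 + 31 + 27 = 249 days


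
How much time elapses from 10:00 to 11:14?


End time in minutes: 11×60 + 14 = 674
Start time in minutes: 10×60 + 0 = 600
Difference = 674 - 600 = 74 minutes
= 1 hours 14 minutes

1h 14m


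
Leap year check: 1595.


Rules: divisible by 4 AND (not by 100 OR by 400)
1595 ÷ 4 = 398 remainder 3 → not divisible by 4
Not divisible by 4 → not a leap year

No


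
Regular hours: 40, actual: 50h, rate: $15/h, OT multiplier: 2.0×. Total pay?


$900.00

Regular: 40h × $15 = $600.00
Overtime: 50 - 40 = 10h
OT pay: 10h × $15 × 2.0 = $300.00
Total = $600.00 + $300.00 = $900.00


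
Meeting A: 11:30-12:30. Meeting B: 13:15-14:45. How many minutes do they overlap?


Meeting A: 690-750 (in minutes from midnight)
Meeting B: 795-885
Overlap start = max(690, 795) = 795
Overlap end = min(750, 885) = 750
Overlap = max(0, 750 - 795) = 0 min

0 minutes


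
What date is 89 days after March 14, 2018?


Start: March 14, 2018
Add 89 days
March 14 → April 1: 31 - 14 + 1 = 18 days (89 - 18 = 71 left)
April 1 → May 1: 30 - 1 + 1 = 30 days (71 - 30 = 41 left)
May 1 → June 1: 31 - 1 + 1 = 31 days (41 - 31 = 10 left)
June 1 + 10 = June 11, 2018

June 11, 2018


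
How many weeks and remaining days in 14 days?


2 weeks 0 days

Weeks: 14 ÷ 7 = 2 remainder 0


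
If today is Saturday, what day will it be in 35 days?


Start: Saturday (index 5)
(5 + 35) mod 7
= 40 mod 7
= 5
Index 5 → Saturday

Saturday


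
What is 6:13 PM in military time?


18:13

Input: 6:13 PM
PM: 6 + 12 = 18


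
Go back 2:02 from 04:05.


02:03

Start: 245 minutes from midnight
Subtract: 122 minutes
Remaining: 245 - 122 = 123
Hours: 2, Minutes: 3


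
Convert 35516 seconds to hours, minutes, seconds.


9h 51m 56s

Hours: 35516 ÷ 3600 = 9 remainder 3116
Minutes: 3116 ÷ 60 = 51 remainder 56
Seconds: 56


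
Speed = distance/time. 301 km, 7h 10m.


42.0 km/h

Distance: 301 km
Time: 7h 10m = 430 min = 430/60 = 43/6 hours
Speed = 301 ÷ (43/6) = 301 × 6 / 43 = 1806/43 = 42.0 km/h


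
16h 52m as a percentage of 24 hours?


0.7028 (70.28%)

Total minutes: 16×60 + 52 = 1012
Day = 24×60 = 1440 minutes
Fraction = 1012/1440 ≈ 0.7028
As a percentage: 1012/1440 × 100 ≈ 70.28%


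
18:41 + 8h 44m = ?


03:25 (next day)

Start: 1121 minutes from midnight
Add: 524 minutes
Total: 1645 minutes
Hours: 1645 ÷ 60 = 27 remainder 25
27 ≥ 24 → 27 - 24 = 3 (next day)


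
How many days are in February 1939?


Month: February (month 2)
February: 28 or 29 (leap year)
1939 leap year? No

28 days


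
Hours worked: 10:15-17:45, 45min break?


6h 45m (405 minutes)

Total time = (17×60+45) - (10×60+15)
= 1065 - 615 = 450 min
Minus break: 450 - 45 = 405 min
= 6h 45m


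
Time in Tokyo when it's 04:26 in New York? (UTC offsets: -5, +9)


Time difference = UTC+9 - UTC-5 = +14 hours
New hour = (4 + 14) mod 24
= 18 mod 24 = 18
Minutes unchanged → 18:26

18:26


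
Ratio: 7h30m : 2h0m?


15:4 (3.75)

Duration 1: 450 minutes
Duration 2: 120 minutes
Ratio = 450:120
GCD = 30
Simplified = 15:4
As a decimal: 15/4 = 3.75


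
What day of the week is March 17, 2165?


Sunday

Zeller's congruence:
q=17, m=3, k=65, j=21
h = (17 + ⌊13×4/5⌋ + 65 + ⌊65/4⌋ + ⌊21/4⌋ - 2×21) mod 7
= (17 + 10 + 65 + 16 + 5 - 42) mod 7
= 71 mod 7 = 1
h=1 → Sunday


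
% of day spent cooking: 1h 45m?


Time: 105 minutes
Day: 1440 minutes
Percentage = (105/1440) × 100 ≈ 7.3%

7.3%


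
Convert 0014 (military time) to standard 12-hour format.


Hour: 0
0 → 12 AM (midnight)

12:14 AM


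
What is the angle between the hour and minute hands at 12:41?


Hour hand (12 ≡ 0 on the dial): 0×30 + 41×0.5 = 20.5°
Minute hand = 41×6 = 246°
Difference = |20.5 - 246| = 225.5°
Since > 180°: 360 - 225.5 = 134.5°

134.5°


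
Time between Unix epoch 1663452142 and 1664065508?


Difference = 1664065508 - 1663452142 = 613366 seconds
In hours: 613366 / 3600 ≈ 170.4
In days: 613366 / 86400 ≈ 7.10

613366 seconds (170.4 hours / 7.10 days)


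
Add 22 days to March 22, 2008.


Start: March 22, 2008
Add 22 days
March 22 → April 1: 31 - 22 + 1 = 10 days (22 - 10 = 12 left)
April 1 + 12 = April 13, 2008

April 13, 2008


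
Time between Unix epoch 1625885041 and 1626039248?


154207 seconds (42.8 hours / 1.78 days)

Difference = 1626039248 - 1625885041 = 154207 seconds
In hours: 154207 / 3600 ≈ 42.8
In days: 154207 / 86400 ≈ 1.78


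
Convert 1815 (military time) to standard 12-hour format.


Hour: 18
18 - 12 = 6 → PM

6:15 PM


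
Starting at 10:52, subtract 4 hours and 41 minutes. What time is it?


06:11

Start: 652 minutes from midnight
Subtract: 281 minutes
Remaining: 652 - 281 = 371
Hours: 6, Minutes: 11


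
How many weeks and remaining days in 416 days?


59 weeks 3 days

Weeks: 416 ÷ 7 = 59 remainder 3


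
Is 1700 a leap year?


No

Rules: divisible by 4 AND (not by 100 OR by 400)
1700 ÷ 4 = 425 exactly → divisible by 4
1700 ÷ 100 = 17 exactly → divisible by 100
1700 ÷ 400 = 4 remainder 100 → not divisible by 400
Divisible by 100 but not by 400 → not a leap year


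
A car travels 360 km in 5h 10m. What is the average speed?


69.7 km/h

Distance: 360 km
Time: 5h 10m = 310 min = 310/60 = 31/6 hours
Speed = 360 ÷ (31/6) = 360 × 6 / 31 = 2160/31 ≈ 69.7 km/h


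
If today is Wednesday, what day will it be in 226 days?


Friday

Start: Wednesday (index 2)
(2 + 226) mod 7
= 228 mod 7
= 4
Index 4 → Friday


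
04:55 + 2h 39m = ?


07:34

Start: 295 minutes from midnight
Add: 159 minutes
Total: 454 minutes
Hours: 454 ÷ 60 = 7 remainder 34


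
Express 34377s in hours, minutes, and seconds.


Hours: 34377 ÷ 3600 = 9 remainder 1977
Minutes: 1977 ÷ 60 = 32 remainder 57
Seconds: 57

9h 32m 57s


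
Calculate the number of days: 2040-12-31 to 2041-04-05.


From December 31, 2040 to April 5, 2041
Rest of December 2040: 31 - 31 = 0
Full months: January 31, February 2041 28, March 31
Days into April 2041: 5
Total = 0 + 31 + 28 + 31 + 5 = 95 days

95 days


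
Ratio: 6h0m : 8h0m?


3:4 (0.75)

Duration 1: 360 minutes
Duration 2: 480 minutes
Ratio = 360:480
GCD = 120
Simplified = 3:4
As a decimal: 3/4 = 0.75


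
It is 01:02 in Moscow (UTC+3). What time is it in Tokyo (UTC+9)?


07:02

Time difference = UTC+9 - UTC+3 = +6 hours
New hour = (1 + 6) mod 24
= 7 mod 24 = 7
Minutes unchanged → 07:02


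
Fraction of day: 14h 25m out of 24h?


0.6007 (60.07%)

Total minutes: 14×60 + 25 = 865
Day = 24×60 = 1440 minutes
Fraction = 865/1440 ≈ 0.6007
As a percentage: 865/1440 × 100 ≈ 60.07%


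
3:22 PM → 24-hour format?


Input: 3:22 PM
PM: 3 + 12 = 15

15:22


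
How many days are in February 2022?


Month: February (month 2)
February: 28 or 29 (leap year)
2022 leap year? No

28 days


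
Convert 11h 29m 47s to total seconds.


Hours: 11 × 3600 = 39600
Minutes: 29 × 60 = 1740
Seconds: 47
Total = 39600 + 1740 + 47 = 41387

41387 seconds


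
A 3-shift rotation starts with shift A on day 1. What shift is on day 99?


Shifts: A, B, C
Start: A (index 0)
Day 99: (0 + 99 - 1) mod 3
= 98 mod 3
= 2
Index 2 → shift C

Shift C


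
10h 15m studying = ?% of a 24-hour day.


Time: 615 minutes
Day: 1440 minutes
Percentage = (615/1440) × 100 ≈ 42.7%

42.7%


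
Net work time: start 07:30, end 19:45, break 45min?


Total time = (19×60+45) - (7×60+30)
= 1185 - 450 = 735 min
Minus break: 735 - 45 = 690 min
= 11h 30m

11h 30m (690 minutes)


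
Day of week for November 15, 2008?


Zeller's congruence:
q=15, m=11, k=8, j=20
h = (15 + ⌊13×12/5⌋ + 8 + ⌊8/4⌋ + ⌊20/4⌋ - 2×20) mod 7
= (15 + 31 + 8 + 2 + 5 - 40) mod 7
= 21 mod 7 = 0
h=0 → Saturday

Saturday


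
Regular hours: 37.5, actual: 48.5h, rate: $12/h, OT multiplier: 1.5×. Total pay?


$648.00

Regular: 37.5h × $12 = $450.00
Overtime: 48.5 - 37.5 = 11.0h
OT pay: 11.0h × $12 × 1.5 = $198.00
Total = $450.00 + $198.00 = $648.00


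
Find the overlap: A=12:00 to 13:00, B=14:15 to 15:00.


Meeting A: 720-780 (in minutes from midnight)
Meeting B: 855-900
Overlap start = max(720, 855) = 855
Overlap end = min(780, 900) = 780
Overlap = max(0, 780 - 855) = 0 min

0 minutes


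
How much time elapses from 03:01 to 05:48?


2h 47m

End time in minutes: 5×60 + 48 = 348
Start time in minutes: 3×60 + 1 = 181
Difference = 348 - 181 = 167 minutes
= 2 hours 47 minutes


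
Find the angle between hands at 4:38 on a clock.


89.0°

Hour hand = 4×30 + 38×0.5 = 139.0°
Minute hand = 38×6 = 228°
Difference = |139.0 - 228| = 89.0°


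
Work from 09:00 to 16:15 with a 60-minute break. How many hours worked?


6h 15m (375 minutes)

Total time = (16×60+15) - (9×60+0)
= 975 - 540 = 435 min
Minus break: 435 - 60 = 375 min
= 6h 15m


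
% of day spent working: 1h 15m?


Time: 75 minutes
Day: 1440 minutes
Percentage = (75/1440) × 100 ≈ 5.2%

5.2%


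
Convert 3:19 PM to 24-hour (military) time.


Input: 3:19 PM
PM: 3 + 12 = 15

15:19


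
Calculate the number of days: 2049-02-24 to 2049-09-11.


199 days

From February 24, 2049 to September 11, 2049
Rest of February 2049: 28 - 24 = 4
Full months: March 31, April 30, May 31, June 30, July 31, August 31
Days into September 2049: 11
Total = 4 + 31 + 30 + 31 + 30 + 31 + 31 + 11 = 199 days


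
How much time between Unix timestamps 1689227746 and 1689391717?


Difference = 1689391717 - 1689227746 = 163971 seconds
In hours: 163971 / 3600 ≈ 45.5
In days: 163971 / 86400 ≈ 1.90

163971 seconds (45.5 hours / 1.90 days)


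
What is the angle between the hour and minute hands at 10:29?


140.5°

Hour hand = 10×30 + 29×0.5 = 314.5°
Minute hand = 29×6 = 174°
Difference = |314.5 - 174| = 140.5°


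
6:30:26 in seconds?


Hours: 6 × 3600 = 21600
Minutes: 30 × 60 = 1800
Seconds: 26
Total = 21600 + 1800 + 26 = 23426

23426 seconds


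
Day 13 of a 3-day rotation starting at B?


Shifts: A, B, C
Start: B (index 1)
Day 13: (1 + 13 - 1) mod 3
= 13 mod 3
= 1
Index 1 → shift B

Shift B


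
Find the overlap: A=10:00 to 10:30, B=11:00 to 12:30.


Meeting A: 600-630 (in minutes from midnight)
Meeting B: 660-750
Overlap start = max(600, 660) = 660
Overlap end = min(630, 750) = 630
Overlap = max(0, 630 - 660) = 0 min

0 minutes


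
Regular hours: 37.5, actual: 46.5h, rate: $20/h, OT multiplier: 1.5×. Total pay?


Regular: 37.5h × $20 = $750.00
Overtime: 46.5 - 37.5 = 9.0h
OT pay: 9.0h × $20 × 1.5 = $270.00
Total = $750.00 + $270.00 = $1020.00

$1020.00


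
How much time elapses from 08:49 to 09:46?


0h 57m

End time in minutes: 9×60 + 46 = 586
Start time in minutes: 8×60 + 49 = 529
Difference = 586 - 529 = 57 minutes
= 0 hours 57 minutes


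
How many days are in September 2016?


Month: September (month 9)
September has 30 days

30 days


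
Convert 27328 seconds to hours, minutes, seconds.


Hours: 27328 ÷ 3600 = 7 remainder 2128
Minutes: 2128 ÷ 60 = 35 remainder 28
Seconds: 28

7h 35m 28s


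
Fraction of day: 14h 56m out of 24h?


Total minutes: 14×60 + 56 = 896
Day = 24×60 = 1440 minutes
Fraction = 896/1440 ≈ 0.6222
As a percentage: 896/1440 × 100 ≈ 62.22%

0.6222 (62.22%)


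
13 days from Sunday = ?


Start: Sunday (index 6)
(6 + 13) mod 7
= 19 mod 7
= 5
Index 5 → Saturday

Saturday


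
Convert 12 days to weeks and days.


1 weeks 5 days

Weeks: 12 ÷ 7 = 1 remainder 5


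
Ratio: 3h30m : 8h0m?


7:16 (0.44)

Duration 1: 210 minutes
Duration 2: 480 minutes
Ratio = 210:480
GCD = 30
Simplified = 7:16
As a decimal: 7/16 ≈ 0.44


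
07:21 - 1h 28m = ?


Start: 441 minutes from midnight
Subtract: 88 minutes
Remaining: 441 - 88 = 353
Hours: 5, Minutes: 53

05:53


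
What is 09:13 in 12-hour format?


Hour: 9
9 < 12 → AM

9:13 AM


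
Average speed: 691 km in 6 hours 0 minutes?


115.2 km/h

Distance: 691 km
Time: 6 hours
Speed = 691 / 6 ≈ 115.2 km/h


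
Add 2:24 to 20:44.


23:08

Start: 1244 minutes from midnight
Add: 144 minutes
Total: 1388 minutes
Hours: 1388 ÷ 60 = 23 remainder 8


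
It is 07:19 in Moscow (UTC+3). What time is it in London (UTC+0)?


Time difference = UTC+0 - UTC+3 = -3 hours
New hour = (7 -3) mod 24
= 4 mod 24 = 4
Minutes unchanged → 04:19

04:19


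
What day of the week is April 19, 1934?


Thursday

Zeller's congruence:
q=19, m=4, k=34, j=19
h = (19 + ⌊13×5/5⌋ + 34 + ⌊34/4⌋ + ⌊19/4⌋ - 2×19) mod 7
= (19 + 13 + 34 + 8 + 4 - 38) mod 7
= 40 mod 7 = 5
h=5 → Thursday


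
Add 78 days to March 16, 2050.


June 2, 2050

Start: March 16, 2050
Add 78 days
March 16 → April 1: 31 - 16 + 1 = 16 days (78 - 16 = 62 left)
April 1 → May 1: 30 - 1 + 1 = 30 days (62 - 30 = 32 left)
May 1 → June 1: 31 - 1 + 1 = 31 days (32 - 31 = 1 left)
June 1 + 1 = June 2, 2050


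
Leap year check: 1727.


No

Rules: divisible by 4 AND (not by 100 OR by 400)
1727 ÷ 4 = 431 remainder 3 → not divisible by 4
Not divisible by 4 → not a leap year


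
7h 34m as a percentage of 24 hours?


0.3153 (31.53%)

Total minutes: 7×60 + 34 = 454
Day = 24×60 = 1440 minutes
Fraction = 454/1440 ≈ 0.3153
As a percentage: 454/1440 × 100 ≈ 31.53%


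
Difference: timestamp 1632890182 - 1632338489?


Difference = 1632890182 - 1632338489 = 551693 seconds
In hours: 551693 / 3600 ≈ 153.2
In days: 551693 / 86400 ≈ 6.39

551693 seconds (153.2 hours / 6.39 days)


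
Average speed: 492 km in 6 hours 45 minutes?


Distance: 492 km
Time: 6h 45m = 405 min = 405/60 = 27/4 hours
Speed = 492 ÷ (27/4) = 492 × 4 / 27 = 1968/27 ≈ 72.9 km/h

72.9 km/h


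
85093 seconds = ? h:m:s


Hours: 85093 ÷ 3600 = 23 remainder 2293
Minutes: 2293 ÷ 60 = 38 remainder 13
Seconds: 13

23h 38m 13s


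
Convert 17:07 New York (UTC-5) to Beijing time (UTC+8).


06:07 (next day)

Time difference = UTC+8 - UTC-5 = +13 hours
New hour = (17 + 13) mod 24
= 30 mod 24 = 6
Minutes unchanged → 06:07; 30 ≥ 24 → next day


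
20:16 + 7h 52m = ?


04:08 (next day)

Start: 1216 minutes from midnight
Add: 472 minutes
Total: 1688 minutes
Hours: 1688 ÷ 60 = 28 remainder 8
28 ≥ 24 → 28 - 24 = 4 (next day)


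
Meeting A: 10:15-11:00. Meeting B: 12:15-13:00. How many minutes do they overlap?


0 minutes

Meeting A: 615-660 (in minutes from midnight)
Meeting B: 735-780
Overlap start = max(615, 735) = 735
Overlap end = min(660, 780) = 660
Overlap = max(0, 660 - 735) = 0 min


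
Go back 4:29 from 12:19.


07:50

Start: 739 minutes from midnight
Subtract: 269 minutes
Remaining: 739 - 269 = 470
Hours: 7, Minutes: 50


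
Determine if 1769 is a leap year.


Rules: divisible by 4 AND (not by 100 OR by 400)
1769 ÷ 4 = 442 remainder 1 → not divisible by 4
Not divisible by 4 → not a leap year

No


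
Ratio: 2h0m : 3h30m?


4:7 (0.57)

Duration 1: 120 minutes
Duration 2: 210 minutes
Ratio = 120:210
GCD = 30
Simplified = 4:7
As a decimal: 4/7 ≈ 0.57


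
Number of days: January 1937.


Month: January (month 1)
January has 31 days

31 days


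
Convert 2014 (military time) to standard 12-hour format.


8:14 PM

Hour: 20
20 - 12 = 8 → PM


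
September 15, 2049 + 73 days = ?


Start: September 15, 2049
Add 73 days
September 15 → October 1: 30 - 15 + 1 = 16 days (73 - 16 = 57 left)
October 1 → November 1: 31 - 1 + 1 = 31 days (57 - 31 = 26 left)
November 1 + 26 = November 27, 2049

November 27, 2049


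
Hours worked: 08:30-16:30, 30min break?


7h 30m (450 minutes)

Total time = (16×60+30) - (8×60+30)
= 990 - 510 = 480 min
Minus break: 480 - 30 = 450 min
= 7h 30m


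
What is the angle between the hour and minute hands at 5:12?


84.0°

Hour hand = 5×30 + 12×0.5 = 156.0°
Minute hand = 12×6 = 72°
Difference = |156.0 - 72| = 84.0°


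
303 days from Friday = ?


Sunday

Start: Friday (index 4)
(4 + 303) mod 7
= 307 mod 7
= 6
Index 6 → Sunday


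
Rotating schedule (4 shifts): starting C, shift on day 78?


Shifts: A, B, C, D
Start: C (index 2)
Day 78: (2 + 78 - 1) mod 4
= 79 mod 4
= 3
Index 3 → shift D

Shift D


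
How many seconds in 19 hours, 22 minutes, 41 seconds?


69761 seconds

Hours: 19 × 3600 = 68400
Minutes: 22 × 60 = 1320
Seconds: 41
Total = 68400 + 1320 + 41 = 69761


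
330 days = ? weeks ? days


Weeks: 330 ÷ 7 = 47 remainder 1

47 weeks 1 days


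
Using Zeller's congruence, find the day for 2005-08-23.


Tuesday

Zeller's congruence:
q=23, m=8, k=5, j=20
h = (23 + ⌊13×9/5⌋ + 5 + ⌊5/4⌋ + ⌊20/4⌋ - 2×20) mod 7
= (23 + 23 + 5 + 1 + 5 - 40) mod 7
= 17 mod 7 = 3
h=3 → Tuesday


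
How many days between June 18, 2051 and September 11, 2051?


85 days

From June 18, 2051 to September 11, 2051
Rest of June 2051: 30 - 18 = 12
Full months: July 31, August 31
Days into September 2051: 11
Total = 12 + 31 + 31 + 11 = 85 days


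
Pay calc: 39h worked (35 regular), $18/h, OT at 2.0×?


Regular: 35h × $18 = $630.00
Overtime: 39 - 35 = 4h
OT pay: 4h × $18 × 2.0 = $144.00
Total = $630.00 + $144.00 = $774.00

$774.00


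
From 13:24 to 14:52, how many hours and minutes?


1h 28m

End time in minutes: 14×60 + 52 = 892
Start time in minutes: 13×60 + 24 = 804
Difference = 892 - 804 = 88 minutes
= 1 hours 28 minutes


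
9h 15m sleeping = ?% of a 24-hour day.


Time: 555 minutes
Day: 1440 minutes
Percentage = (555/1440) × 100 ≈ 38.5%

38.5%


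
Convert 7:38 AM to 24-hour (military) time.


07:38

Input: 7:38 AM
AM hour stays: 7


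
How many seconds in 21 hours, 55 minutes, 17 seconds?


Hours: 21 × 3600 = 75600
Minutes: 55 × 60 = 3300
Seconds: 17
Total = 75600 + 3300 + 17 = 78917

78917 seconds


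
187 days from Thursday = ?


Tuesday

Start: Thursday (index 3)
(3 + 187) mod 7
= 190 mod 7
= 1
Index 1 → Tuesday


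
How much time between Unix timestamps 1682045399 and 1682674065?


Difference = 1682674065 - 1682045399 = 628666 seconds
In hours: 628666 / 3600 ≈ 174.6
In days: 628666 / 86400 ≈ 7.28

628666 seconds (174.6 hours / 7.28 days)


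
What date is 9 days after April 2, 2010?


Start: April 2, 2010
Add 9 days
April 2 + 9 = April 11, 2010

April 11, 2010


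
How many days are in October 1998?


Month: October (month 10)
October has 31 days

31 days


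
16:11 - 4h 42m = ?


11:29

Start: 971 minutes from midnight
Subtract: 282 minutes
Remaining: 971 - 282 = 689
Hours: 11, Minutes: 29


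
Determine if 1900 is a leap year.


Rules: divisible by 4 AND (not by 100 OR by 400)
1900 ÷ 4 = 475 exactly → divisible by 4
1900 ÷ 100 = 19 exactly → divisible by 100
1900 ÷ 400 = 4 remainder 300 → not divisible by 400
Divisible by 100 but not by 400 → not a leap year

No


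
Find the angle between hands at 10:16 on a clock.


148.0°

Hour hand = 10×30 + 16×0.5 = 308.0°
Minute hand = 16×6 = 96°
Difference = |308.0 - 96| = 212.0°
Since > 180°: 360 - 212.0 = 148.0°


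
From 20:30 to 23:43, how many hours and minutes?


End time in minutes: 23×60 + 43 = 1423
Start time in minutes: 20×60 + 30 = 1230
Difference = 1423 - 1230 = 193 minutes
= 3 hours 13 minutes

3h 13m


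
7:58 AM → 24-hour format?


Input: 7:58 AM
AM hour stays: 7

07:58


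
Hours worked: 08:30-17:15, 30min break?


8h 15m (495 minutes)

Total time = (17×60+15) - (8×60+30)
= 1035 - 510 = 525 min
Minus break: 525 - 30 = 495 min
= 8h 15m


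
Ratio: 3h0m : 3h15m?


12:13 (0.92)

Duration 1: 180 minutes
Duration 2: 195 minutes
Ratio = 180:195
GCD = 15
Simplified = 12:13
As a decimal: 12/13 ≈ 0.92


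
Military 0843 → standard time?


Hour: 8
8 < 12 → AM

8:43 AM


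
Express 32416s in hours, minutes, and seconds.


Hours: 32416 ÷ 3600 = 9 remainder 16
Minutes: 16 ÷ 60 = 0 remainder 16
Seconds: 16

9h 0m 16s


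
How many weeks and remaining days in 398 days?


56 weeks 6 days

Weeks: 398 ÷ 7 = 56 remainder 6


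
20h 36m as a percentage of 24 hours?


0.8583 (85.83%)

Total minutes: 20×60 + 36 = 1236
Day = 24×60 = 1440 minutes
Fraction = 1236/1440 ≈ 0.8583
As a percentage: 1236/1440 × 100 ≈ 85.83%


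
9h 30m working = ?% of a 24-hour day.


39.6%

Time: 570 minutes
Day: 1440 minutes
Percentage = (570/1440) × 100 ≈ 39.6%


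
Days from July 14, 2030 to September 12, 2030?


From July 14, 2030 to September 12, 2030
Rest of July 2030: 31 - 14 = 17
Full months: August 31
Days into September 2030: 12
Total = 17 + 31 + 12 = 60 days

60 days


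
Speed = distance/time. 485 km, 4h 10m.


Distance: 485 km
Time: 4h 10m = 250 min = 250/60 = 25/6 hours
Speed = 485 ÷ (25/6) = 485 × 6 / 25 = 2910/25 = 116.4 km/h

116.4 km/h


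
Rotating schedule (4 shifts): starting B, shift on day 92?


Shifts: A, B, C, D
Start: B (index 1)
Day 92: (1 + 92 - 1) mod 4
= 92 mod 4
= 0
Index 0 → shift A

Shift A


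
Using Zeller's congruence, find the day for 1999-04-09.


Zeller's congruence:
q=9, m=4, k=99, j=19
h = (9 + ⌊13×5/5⌋ + 99 + ⌊99/4⌋ + ⌊19/4⌋ - 2×19) mod 7
= (9 + 13 + 99 + 24 + 4 - 38) mod 7
= 111 mod 7 = 6
h=6 → Friday

Friday


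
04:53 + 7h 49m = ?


12:42

Start: 293 minutes from midnight
Add: 469 minutes
Total: 762 minutes
Hours: 762 ÷ 60 = 12 remainder 42


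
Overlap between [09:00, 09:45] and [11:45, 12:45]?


0 minutes

Meeting A: 540-585 (in minutes from midnight)
Meeting B: 705-765
Overlap start = max(540, 705) = 705
Overlap end = min(585, 765) = 585
Overlap = max(0, 585 - 705) = 0 min


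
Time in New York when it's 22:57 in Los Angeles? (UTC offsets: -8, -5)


01:57 (next day)

Time difference = UTC-5 - UTC-8 = +3 hours
New hour = (22 + 3) mod 24
= 25 mod 24 = 1
Minutes unchanged → 01:57; 25 ≥ 24 → next day


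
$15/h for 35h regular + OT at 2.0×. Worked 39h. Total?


Regular: 35h × $15 = $525.00
Overtime: 39 - 35 = 4h
OT pay: 4h × $15 × 2.0 = $120.00
Total = $525.00 + $120.00 = $645.00

$645.00


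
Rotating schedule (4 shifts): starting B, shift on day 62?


Shift C

Shifts: A, B, C, D
Start: B (index 1)
Day 62: (1 + 62 - 1) mod 4
= 62 mod 4
= 2
Index 2 → shift C


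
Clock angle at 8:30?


75.0°

Hour hand = 8×30 + 30×0.5 = 255.0°
Minute hand = 30×6 = 180°
Difference = |255.0 - 180| = 75.0°


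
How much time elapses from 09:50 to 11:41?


End time in minutes: 11×60 + 41 = 701
Start time in minutes: 9×60 + 50 = 590
Difference = 701 - 590 = 111 minutes
= 1 hours 51 minutes

1h 51m


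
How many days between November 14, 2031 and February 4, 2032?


From November 14, 2031 to February 4, 2032
Rest of November 2031: 30 - 14 = 16
Full months: December 31, January 31
Days into February 2032: 4
Total = 16 + 31 + 31 + 4 = 82 days

82 days


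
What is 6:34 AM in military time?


Input: 6:34 AM
AM hour stays: 6

06:34


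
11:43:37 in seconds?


42217 seconds

Hours: 11 × 3600 = 39600
Minutes: 43 × 60 = 2580
Seconds: 37
Total = 39600 + 2580 + 37 = 42217


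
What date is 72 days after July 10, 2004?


September 20, 2004

Start: July 10, 2004
Add 72 days
July 10 → August 1: 31 - 10 + 1 = 22 days (72 - 22 = 50 left)
August 1 → September 1: 31 - 1 + 1 = 31 days (50 - 31 = 19 left)
September 1 + 19 = September 20, 2004


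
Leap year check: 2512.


Rules: divisible by 4 AND (not by 100 OR by 400)
2512 ÷ 4 = 628 exactly → divisible by 4
2512 ÷ 100 = 25 remainder 12 → not divisible by 100
Divisible by 4 but not by 100 → leap year

Yes


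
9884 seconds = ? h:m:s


2h 44m 44s

Hours: 9884 ÷ 3600 = 2 remainder 2684
Minutes: 2684 ÷ 60 = 44 remainder 44
Seconds: 44


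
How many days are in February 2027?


Month: February (month 2)
February: 28 or 29 (leap year)
2027 leap year? No

28 days


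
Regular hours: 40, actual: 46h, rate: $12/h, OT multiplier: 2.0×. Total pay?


Regular: 40h × $12 = $480.00
Overtime: 46 - 40 = 6h
OT pay: 6h × $12 × 2.0 = $144.00
Total = $480.00 + $144.00 = $624.00

$624.00


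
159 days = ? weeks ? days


Weeks: 159 ÷ 7 = 22 remainder 5

22 weeks 5 days
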